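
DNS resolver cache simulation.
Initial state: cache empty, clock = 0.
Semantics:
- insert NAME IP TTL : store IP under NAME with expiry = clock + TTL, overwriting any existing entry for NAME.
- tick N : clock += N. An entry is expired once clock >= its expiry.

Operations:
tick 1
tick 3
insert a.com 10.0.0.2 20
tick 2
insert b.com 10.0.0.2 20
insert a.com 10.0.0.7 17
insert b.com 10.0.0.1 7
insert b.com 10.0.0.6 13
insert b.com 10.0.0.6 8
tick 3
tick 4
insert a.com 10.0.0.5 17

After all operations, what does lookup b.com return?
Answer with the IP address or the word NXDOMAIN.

Op 1: tick 1 -> clock=1.
Op 2: tick 3 -> clock=4.
Op 3: insert a.com -> 10.0.0.2 (expiry=4+20=24). clock=4
Op 4: tick 2 -> clock=6.
Op 5: insert b.com -> 10.0.0.2 (expiry=6+20=26). clock=6
Op 6: insert a.com -> 10.0.0.7 (expiry=6+17=23). clock=6
Op 7: insert b.com -> 10.0.0.1 (expiry=6+7=13). clock=6
Op 8: insert b.com -> 10.0.0.6 (expiry=6+13=19). clock=6
Op 9: insert b.com -> 10.0.0.6 (expiry=6+8=14). clock=6
Op 10: tick 3 -> clock=9.
Op 11: tick 4 -> clock=13.
Op 12: insert a.com -> 10.0.0.5 (expiry=13+17=30). clock=13
lookup b.com: present, ip=10.0.0.6 expiry=14 > clock=13

Answer: 10.0.0.6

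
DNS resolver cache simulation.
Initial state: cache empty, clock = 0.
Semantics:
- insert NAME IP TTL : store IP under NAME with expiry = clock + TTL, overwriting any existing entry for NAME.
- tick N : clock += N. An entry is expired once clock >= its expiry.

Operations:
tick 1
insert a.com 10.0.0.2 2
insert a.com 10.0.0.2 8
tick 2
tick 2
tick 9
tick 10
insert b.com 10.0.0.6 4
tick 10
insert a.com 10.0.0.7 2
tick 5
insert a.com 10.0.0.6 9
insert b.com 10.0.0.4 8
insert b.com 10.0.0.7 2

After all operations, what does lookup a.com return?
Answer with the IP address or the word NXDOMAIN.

Op 1: tick 1 -> clock=1.
Op 2: insert a.com -> 10.0.0.2 (expiry=1+2=3). clock=1
Op 3: insert a.com -> 10.0.0.2 (expiry=1+8=9). clock=1
Op 4: tick 2 -> clock=3.
Op 5: tick 2 -> clock=5.
Op 6: tick 9 -> clock=14. purged={a.com}
Op 7: tick 10 -> clock=24.
Op 8: insert b.com -> 10.0.0.6 (expiry=24+4=28). clock=24
Op 9: tick 10 -> clock=34. purged={b.com}
Op 10: insert a.com -> 10.0.0.7 (expiry=34+2=36). clock=34
Op 11: tick 5 -> clock=39. purged={a.com}
Op 12: insert a.com -> 10.0.0.6 (expiry=39+9=48). clock=39
Op 13: insert b.com -> 10.0.0.4 (expiry=39+8=47). clock=39
Op 14: insert b.com -> 10.0.0.7 (expiry=39+2=41). clock=39
lookup a.com: present, ip=10.0.0.6 expiry=48 > clock=39

Answer: 10.0.0.6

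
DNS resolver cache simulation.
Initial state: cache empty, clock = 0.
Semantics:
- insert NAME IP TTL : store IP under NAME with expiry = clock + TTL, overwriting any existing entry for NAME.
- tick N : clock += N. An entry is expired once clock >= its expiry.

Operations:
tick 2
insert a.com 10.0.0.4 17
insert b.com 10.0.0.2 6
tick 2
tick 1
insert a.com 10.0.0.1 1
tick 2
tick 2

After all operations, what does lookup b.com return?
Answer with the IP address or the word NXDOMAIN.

Op 1: tick 2 -> clock=2.
Op 2: insert a.com -> 10.0.0.4 (expiry=2+17=19). clock=2
Op 3: insert b.com -> 10.0.0.2 (expiry=2+6=8). clock=2
Op 4: tick 2 -> clock=4.
Op 5: tick 1 -> clock=5.
Op 6: insert a.com -> 10.0.0.1 (expiry=5+1=6). clock=5
Op 7: tick 2 -> clock=7. purged={a.com}
Op 8: tick 2 -> clock=9. purged={b.com}
lookup b.com: not in cache (expired or never inserted)

Answer: NXDOMAIN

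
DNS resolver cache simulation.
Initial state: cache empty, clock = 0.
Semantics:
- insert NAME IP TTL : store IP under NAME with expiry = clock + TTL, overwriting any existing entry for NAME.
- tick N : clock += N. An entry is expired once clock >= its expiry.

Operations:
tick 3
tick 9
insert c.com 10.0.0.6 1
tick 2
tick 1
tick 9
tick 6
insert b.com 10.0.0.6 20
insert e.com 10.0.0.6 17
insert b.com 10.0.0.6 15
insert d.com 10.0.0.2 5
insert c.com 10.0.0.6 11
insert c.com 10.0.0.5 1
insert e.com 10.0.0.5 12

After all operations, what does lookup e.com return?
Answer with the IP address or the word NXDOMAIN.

Answer: 10.0.0.5

Derivation:
Op 1: tick 3 -> clock=3.
Op 2: tick 9 -> clock=12.
Op 3: insert c.com -> 10.0.0.6 (expiry=12+1=13). clock=12
Op 4: tick 2 -> clock=14. purged={c.com}
Op 5: tick 1 -> clock=15.
Op 6: tick 9 -> clock=24.
Op 7: tick 6 -> clock=30.
Op 8: insert b.com -> 10.0.0.6 (expiry=30+20=50). clock=30
Op 9: insert e.com -> 10.0.0.6 (expiry=30+17=47). clock=30
Op 10: insert b.com -> 10.0.0.6 (expiry=30+15=45). clock=30
Op 11: insert d.com -> 10.0.0.2 (expiry=30+5=35). clock=30
Op 12: insert c.com -> 10.0.0.6 (expiry=30+11=41). clock=30
Op 13: insert c.com -> 10.0.0.5 (expiry=30+1=31). clock=30
Op 14: insert e.com -> 10.0.0.5 (expiry=30+12=42). clock=30
lookup e.com: present, ip=10.0.0.5 expiry=42 > clock=30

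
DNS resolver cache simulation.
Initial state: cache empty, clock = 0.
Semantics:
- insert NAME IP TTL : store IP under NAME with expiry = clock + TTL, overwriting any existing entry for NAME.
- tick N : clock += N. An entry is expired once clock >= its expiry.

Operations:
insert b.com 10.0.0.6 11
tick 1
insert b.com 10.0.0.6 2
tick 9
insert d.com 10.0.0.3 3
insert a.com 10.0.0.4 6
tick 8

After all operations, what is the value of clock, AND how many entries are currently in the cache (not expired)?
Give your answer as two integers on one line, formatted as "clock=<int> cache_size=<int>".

Answer: clock=18 cache_size=0

Derivation:
Op 1: insert b.com -> 10.0.0.6 (expiry=0+11=11). clock=0
Op 2: tick 1 -> clock=1.
Op 3: insert b.com -> 10.0.0.6 (expiry=1+2=3). clock=1
Op 4: tick 9 -> clock=10. purged={b.com}
Op 5: insert d.com -> 10.0.0.3 (expiry=10+3=13). clock=10
Op 6: insert a.com -> 10.0.0.4 (expiry=10+6=16). clock=10
Op 7: tick 8 -> clock=18. purged={a.com,d.com}
Final clock = 18
Final cache (unexpired): {} -> size=0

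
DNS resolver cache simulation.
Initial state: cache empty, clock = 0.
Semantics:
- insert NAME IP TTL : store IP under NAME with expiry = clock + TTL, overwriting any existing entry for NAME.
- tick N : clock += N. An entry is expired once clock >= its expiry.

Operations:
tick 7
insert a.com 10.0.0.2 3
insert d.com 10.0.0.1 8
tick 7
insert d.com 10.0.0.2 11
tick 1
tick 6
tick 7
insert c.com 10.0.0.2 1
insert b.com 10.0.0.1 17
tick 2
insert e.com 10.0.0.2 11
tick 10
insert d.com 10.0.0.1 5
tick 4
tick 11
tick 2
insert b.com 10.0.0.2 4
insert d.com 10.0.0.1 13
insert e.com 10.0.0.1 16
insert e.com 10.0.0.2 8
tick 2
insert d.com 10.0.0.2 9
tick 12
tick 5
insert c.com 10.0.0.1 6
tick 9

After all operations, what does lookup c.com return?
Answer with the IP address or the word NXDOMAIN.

Op 1: tick 7 -> clock=7.
Op 2: insert a.com -> 10.0.0.2 (expiry=7+3=10). clock=7
Op 3: insert d.com -> 10.0.0.1 (expiry=7+8=15). clock=7
Op 4: tick 7 -> clock=14. purged={a.com}
Op 5: insert d.com -> 10.0.0.2 (expiry=14+11=25). clock=14
Op 6: tick 1 -> clock=15.
Op 7: tick 6 -> clock=21.
Op 8: tick 7 -> clock=28. purged={d.com}
Op 9: insert c.com -> 10.0.0.2 (expiry=28+1=29). clock=28
Op 10: insert b.com -> 10.0.0.1 (expiry=28+17=45). clock=28
Op 11: tick 2 -> clock=30. purged={c.com}
Op 12: insert e.com -> 10.0.0.2 (expiry=30+11=41). clock=30
Op 13: tick 10 -> clock=40.
Op 14: insert d.com -> 10.0.0.1 (expiry=40+5=45). clock=40
Op 15: tick 4 -> clock=44. purged={e.com}
Op 16: tick 11 -> clock=55. purged={b.com,d.com}
Op 17: tick 2 -> clock=57.
Op 18: insert b.com -> 10.0.0.2 (expiry=57+4=61). clock=57
Op 19: insert d.com -> 10.0.0.1 (expiry=57+13=70). clock=57
Op 20: insert e.com -> 10.0.0.1 (expiry=57+16=73). clock=57
Op 21: insert e.com -> 10.0.0.2 (expiry=57+8=65). clock=57
Op 22: tick 2 -> clock=59.
Op 23: insert d.com -> 10.0.0.2 (expiry=59+9=68). clock=59
Op 24: tick 12 -> clock=71. purged={b.com,d.com,e.com}
Op 25: tick 5 -> clock=76.
Op 26: insert c.com -> 10.0.0.1 (expiry=76+6=82). clock=76
Op 27: tick 9 -> clock=85. purged={c.com}
lookup c.com: not in cache (expired or never inserted)

Answer: NXDOMAIN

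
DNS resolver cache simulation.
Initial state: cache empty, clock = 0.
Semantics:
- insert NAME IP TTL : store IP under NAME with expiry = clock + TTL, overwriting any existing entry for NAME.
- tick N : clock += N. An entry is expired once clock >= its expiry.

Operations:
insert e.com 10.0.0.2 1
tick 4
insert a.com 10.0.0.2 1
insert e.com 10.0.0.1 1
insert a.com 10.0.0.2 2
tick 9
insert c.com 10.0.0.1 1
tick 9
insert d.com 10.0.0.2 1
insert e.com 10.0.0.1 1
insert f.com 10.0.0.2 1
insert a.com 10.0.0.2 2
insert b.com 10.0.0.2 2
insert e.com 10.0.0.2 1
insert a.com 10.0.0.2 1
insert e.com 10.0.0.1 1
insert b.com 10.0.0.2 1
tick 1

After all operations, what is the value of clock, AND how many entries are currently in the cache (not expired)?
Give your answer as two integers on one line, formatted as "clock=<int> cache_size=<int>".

Answer: clock=23 cache_size=0

Derivation:
Op 1: insert e.com -> 10.0.0.2 (expiry=0+1=1). clock=0
Op 2: tick 4 -> clock=4. purged={e.com}
Op 3: insert a.com -> 10.0.0.2 (expiry=4+1=5). clock=4
Op 4: insert e.com -> 10.0.0.1 (expiry=4+1=5). clock=4
Op 5: insert a.com -> 10.0.0.2 (expiry=4+2=6). clock=4
Op 6: tick 9 -> clock=13. purged={a.com,e.com}
Op 7: insert c.com -> 10.0.0.1 (expiry=13+1=14). clock=13
Op 8: tick 9 -> clock=22. purged={c.com}
Op 9: insert d.com -> 10.0.0.2 (expiry=22+1=23). clock=22
Op 10: insert e.com -> 10.0.0.1 (expiry=22+1=23). clock=22
Op 11: insert f.com -> 10.0.0.2 (expiry=22+1=23). clock=22
Op 12: insert a.com -> 10.0.0.2 (expiry=22+2=24). clock=22
Op 13: insert b.com -> 10.0.0.2 (expiry=22+2=24). clock=22
Op 14: insert e.com -> 10.0.0.2 (expiry=22+1=23). clock=22
Op 15: insert a.com -> 10.0.0.2 (expiry=22+1=23). clock=22
Op 16: insert e.com -> 10.0.0.1 (expiry=22+1=23). clock=22
Op 17: insert b.com -> 10.0.0.2 (expiry=22+1=23). clock=22
Op 18: tick 1 -> clock=23. purged={a.com,b.com,d.com,e.com,f.com}
Final clock = 23
Final cache (unexpired): {} -> size=0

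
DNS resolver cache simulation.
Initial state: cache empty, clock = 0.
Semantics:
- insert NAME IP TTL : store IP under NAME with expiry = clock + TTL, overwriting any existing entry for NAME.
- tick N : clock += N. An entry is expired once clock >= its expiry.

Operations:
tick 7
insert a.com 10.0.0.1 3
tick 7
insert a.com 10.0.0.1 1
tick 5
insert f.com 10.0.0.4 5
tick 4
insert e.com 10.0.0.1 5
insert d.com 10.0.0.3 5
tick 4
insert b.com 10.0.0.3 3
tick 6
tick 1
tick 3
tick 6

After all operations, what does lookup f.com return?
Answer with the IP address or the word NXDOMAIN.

Answer: NXDOMAIN

Derivation:
Op 1: tick 7 -> clock=7.
Op 2: insert a.com -> 10.0.0.1 (expiry=7+3=10). clock=7
Op 3: tick 7 -> clock=14. purged={a.com}
Op 4: insert a.com -> 10.0.0.1 (expiry=14+1=15). clock=14
Op 5: tick 5 -> clock=19. purged={a.com}
Op 6: insert f.com -> 10.0.0.4 (expiry=19+5=24). clock=19
Op 7: tick 4 -> clock=23.
Op 8: insert e.com -> 10.0.0.1 (expiry=23+5=28). clock=23
Op 9: insert d.com -> 10.0.0.3 (expiry=23+5=28). clock=23
Op 10: tick 4 -> clock=27. purged={f.com}
Op 11: insert b.com -> 10.0.0.3 (expiry=27+3=30). clock=27
Op 12: tick 6 -> clock=33. purged={b.com,d.com,e.com}
Op 13: tick 1 -> clock=34.
Op 14: tick 3 -> clock=37.
Op 15: tick 6 -> clock=43.
lookup f.com: not in cache (expired or never inserted)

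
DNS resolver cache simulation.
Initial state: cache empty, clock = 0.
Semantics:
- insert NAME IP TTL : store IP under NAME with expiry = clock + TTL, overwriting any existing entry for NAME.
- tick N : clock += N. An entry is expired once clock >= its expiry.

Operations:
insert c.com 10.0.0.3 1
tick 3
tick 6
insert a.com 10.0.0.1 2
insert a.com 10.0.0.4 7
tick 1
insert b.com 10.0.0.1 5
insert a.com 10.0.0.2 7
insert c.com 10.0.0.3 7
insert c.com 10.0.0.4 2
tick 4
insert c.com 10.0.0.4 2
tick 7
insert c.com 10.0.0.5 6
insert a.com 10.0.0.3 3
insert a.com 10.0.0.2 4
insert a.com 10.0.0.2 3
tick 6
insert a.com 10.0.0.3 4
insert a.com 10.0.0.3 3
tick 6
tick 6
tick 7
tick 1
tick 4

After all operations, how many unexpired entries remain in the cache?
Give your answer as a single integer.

Answer: 0

Derivation:
Op 1: insert c.com -> 10.0.0.3 (expiry=0+1=1). clock=0
Op 2: tick 3 -> clock=3. purged={c.com}
Op 3: tick 6 -> clock=9.
Op 4: insert a.com -> 10.0.0.1 (expiry=9+2=11). clock=9
Op 5: insert a.com -> 10.0.0.4 (expiry=9+7=16). clock=9
Op 6: tick 1 -> clock=10.
Op 7: insert b.com -> 10.0.0.1 (expiry=10+5=15). clock=10
Op 8: insert a.com -> 10.0.0.2 (expiry=10+7=17). clock=10
Op 9: insert c.com -> 10.0.0.3 (expiry=10+7=17). clock=10
Op 10: insert c.com -> 10.0.0.4 (expiry=10+2=12). clock=10
Op 11: tick 4 -> clock=14. purged={c.com}
Op 12: insert c.com -> 10.0.0.4 (expiry=14+2=16). clock=14
Op 13: tick 7 -> clock=21. purged={a.com,b.com,c.com}
Op 14: insert c.com -> 10.0.0.5 (expiry=21+6=27). clock=21
Op 15: insert a.com -> 10.0.0.3 (expiry=21+3=24). clock=21
Op 16: insert a.com -> 10.0.0.2 (expiry=21+4=25). clock=21
Op 17: insert a.com -> 10.0.0.2 (expiry=21+3=24). clock=21
Op 18: tick 6 -> clock=27. purged={a.com,c.com}
Op 19: insert a.com -> 10.0.0.3 (expiry=27+4=31). clock=27
Op 20: insert a.com -> 10.0.0.3 (expiry=27+3=30). clock=27
Op 21: tick 6 -> clock=33. purged={a.com}
Op 22: tick 6 -> clock=39.
Op 23: tick 7 -> clock=46.
Op 24: tick 1 -> clock=47.
Op 25: tick 4 -> clock=51.
Final cache (unexpired): {} -> size=0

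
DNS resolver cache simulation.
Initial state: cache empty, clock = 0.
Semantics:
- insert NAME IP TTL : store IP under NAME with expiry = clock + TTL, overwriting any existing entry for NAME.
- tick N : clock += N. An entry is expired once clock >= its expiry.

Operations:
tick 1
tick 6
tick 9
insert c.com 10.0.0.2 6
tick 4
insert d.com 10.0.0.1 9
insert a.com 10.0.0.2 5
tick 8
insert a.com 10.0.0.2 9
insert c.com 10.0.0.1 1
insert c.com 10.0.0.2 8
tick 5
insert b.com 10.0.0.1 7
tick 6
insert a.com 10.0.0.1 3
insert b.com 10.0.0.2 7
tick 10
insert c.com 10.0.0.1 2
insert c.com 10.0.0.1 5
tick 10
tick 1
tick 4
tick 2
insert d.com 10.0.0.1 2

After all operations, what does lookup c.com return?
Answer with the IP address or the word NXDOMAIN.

Answer: NXDOMAIN

Derivation:
Op 1: tick 1 -> clock=1.
Op 2: tick 6 -> clock=7.
Op 3: tick 9 -> clock=16.
Op 4: insert c.com -> 10.0.0.2 (expiry=16+6=22). clock=16
Op 5: tick 4 -> clock=20.
Op 6: insert d.com -> 10.0.0.1 (expiry=20+9=29). clock=20
Op 7: insert a.com -> 10.0.0.2 (expiry=20+5=25). clock=20
Op 8: tick 8 -> clock=28. purged={a.com,c.com}
Op 9: insert a.com -> 10.0.0.2 (expiry=28+9=37). clock=28
Op 10: insert c.com -> 10.0.0.1 (expiry=28+1=29). clock=28
Op 11: insert c.com -> 10.0.0.2 (expiry=28+8=36). clock=28
Op 12: tick 5 -> clock=33. purged={d.com}
Op 13: insert b.com -> 10.0.0.1 (expiry=33+7=40). clock=33
Op 14: tick 6 -> clock=39. purged={a.com,c.com}
Op 15: insert a.com -> 10.0.0.1 (expiry=39+3=42). clock=39
Op 16: insert b.com -> 10.0.0.2 (expiry=39+7=46). clock=39
Op 17: tick 10 -> clock=49. purged={a.com,b.com}
Op 18: insert c.com -> 10.0.0.1 (expiry=49+2=51). clock=49
Op 19: insert c.com -> 10.0.0.1 (expiry=49+5=54). clock=49
Op 20: tick 10 -> clock=59. purged={c.com}
Op 21: tick 1 -> clock=60.
Op 22: tick 4 -> clock=64.
Op 23: tick 2 -> clock=66.
Op 24: insert d.com -> 10.0.0.1 (expiry=66+2=68). clock=66
lookup c.com: not in cache (expired or never inserted)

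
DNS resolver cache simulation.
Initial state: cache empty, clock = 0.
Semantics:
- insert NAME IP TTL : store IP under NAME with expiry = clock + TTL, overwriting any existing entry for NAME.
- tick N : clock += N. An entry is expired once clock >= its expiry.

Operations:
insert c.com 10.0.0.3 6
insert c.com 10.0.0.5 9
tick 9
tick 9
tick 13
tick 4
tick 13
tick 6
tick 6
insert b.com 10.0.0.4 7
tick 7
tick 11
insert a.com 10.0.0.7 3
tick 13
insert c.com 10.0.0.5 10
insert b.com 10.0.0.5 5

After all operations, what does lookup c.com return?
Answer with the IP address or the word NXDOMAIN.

Answer: 10.0.0.5

Derivation:
Op 1: insert c.com -> 10.0.0.3 (expiry=0+6=6). clock=0
Op 2: insert c.com -> 10.0.0.5 (expiry=0+9=9). clock=0
Op 3: tick 9 -> clock=9. purged={c.com}
Op 4: tick 9 -> clock=18.
Op 5: tick 13 -> clock=31.
Op 6: tick 4 -> clock=35.
Op 7: tick 13 -> clock=48.
Op 8: tick 6 -> clock=54.
Op 9: tick 6 -> clock=60.
Op 10: insert b.com -> 10.0.0.4 (expiry=60+7=67). clock=60
Op 11: tick 7 -> clock=67. purged={b.com}
Op 12: tick 11 -> clock=78.
Op 13: insert a.com -> 10.0.0.7 (expiry=78+3=81). clock=78
Op 14: tick 13 -> clock=91. purged={a.com}
Op 15: insert c.com -> 10.0.0.5 (expiry=91+10=101). clock=91
Op 16: insert b.com -> 10.0.0.5 (expiry=91+5=96). clock=91
lookup c.com: present, ip=10.0.0.5 expiry=101 > clock=91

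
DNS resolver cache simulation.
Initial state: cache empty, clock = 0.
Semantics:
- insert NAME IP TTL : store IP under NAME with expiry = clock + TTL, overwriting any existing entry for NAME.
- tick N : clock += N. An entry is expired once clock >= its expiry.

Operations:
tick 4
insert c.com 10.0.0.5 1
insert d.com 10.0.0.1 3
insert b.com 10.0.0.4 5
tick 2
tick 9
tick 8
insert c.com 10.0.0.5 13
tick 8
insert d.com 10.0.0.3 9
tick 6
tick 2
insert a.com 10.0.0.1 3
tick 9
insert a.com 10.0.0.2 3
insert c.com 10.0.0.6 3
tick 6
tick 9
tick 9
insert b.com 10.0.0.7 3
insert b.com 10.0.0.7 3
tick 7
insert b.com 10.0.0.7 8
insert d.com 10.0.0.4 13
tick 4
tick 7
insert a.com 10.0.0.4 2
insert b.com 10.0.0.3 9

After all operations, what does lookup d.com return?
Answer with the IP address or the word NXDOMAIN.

Answer: 10.0.0.4

Derivation:
Op 1: tick 4 -> clock=4.
Op 2: insert c.com -> 10.0.0.5 (expiry=4+1=5). clock=4
Op 3: insert d.com -> 10.0.0.1 (expiry=4+3=7). clock=4
Op 4: insert b.com -> 10.0.0.4 (expiry=4+5=9). clock=4
Op 5: tick 2 -> clock=6. purged={c.com}
Op 6: tick 9 -> clock=15. purged={b.com,d.com}
Op 7: tick 8 -> clock=23.
Op 8: insert c.com -> 10.0.0.5 (expiry=23+13=36). clock=23
Op 9: tick 8 -> clock=31.
Op 10: insert d.com -> 10.0.0.3 (expiry=31+9=40). clock=31
Op 11: tick 6 -> clock=37. purged={c.com}
Op 12: tick 2 -> clock=39.
Op 13: insert a.com -> 10.0.0.1 (expiry=39+3=42). clock=39
Op 14: tick 9 -> clock=48. purged={a.com,d.com}
Op 15: insert a.com -> 10.0.0.2 (expiry=48+3=51). clock=48
Op 16: insert c.com -> 10.0.0.6 (expiry=48+3=51). clock=48
Op 17: tick 6 -> clock=54. purged={a.com,c.com}
Op 18: tick 9 -> clock=63.
Op 19: tick 9 -> clock=72.
Op 20: insert b.com -> 10.0.0.7 (expiry=72+3=75). clock=72
Op 21: insert b.com -> 10.0.0.7 (expiry=72+3=75). clock=72
Op 22: tick 7 -> clock=79. purged={b.com}
Op 23: insert b.com -> 10.0.0.7 (expiry=79+8=87). clock=79
Op 24: insert d.com -> 10.0.0.4 (expiry=79+13=92). clock=79
Op 25: tick 4 -> clock=83.
Op 26: tick 7 -> clock=90. purged={b.com}
Op 27: insert a.com -> 10.0.0.4 (expiry=90+2=92). clock=90
Op 28: insert b.com -> 10.0.0.3 (expiry=90+9=99). clock=90
lookup d.com: present, ip=10.0.0.4 expiry=92 > clock=90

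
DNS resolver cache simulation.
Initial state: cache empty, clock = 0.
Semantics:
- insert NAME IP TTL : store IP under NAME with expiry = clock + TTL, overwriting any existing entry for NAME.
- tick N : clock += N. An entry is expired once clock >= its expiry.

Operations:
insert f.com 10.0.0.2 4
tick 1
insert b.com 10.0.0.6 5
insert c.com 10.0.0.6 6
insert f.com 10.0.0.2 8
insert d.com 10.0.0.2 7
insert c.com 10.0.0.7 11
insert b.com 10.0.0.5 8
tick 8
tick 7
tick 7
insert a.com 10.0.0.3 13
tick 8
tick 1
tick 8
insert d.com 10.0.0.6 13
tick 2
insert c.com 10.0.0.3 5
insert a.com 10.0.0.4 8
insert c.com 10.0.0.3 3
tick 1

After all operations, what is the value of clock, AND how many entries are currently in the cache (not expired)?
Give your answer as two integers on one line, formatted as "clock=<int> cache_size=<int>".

Answer: clock=43 cache_size=3

Derivation:
Op 1: insert f.com -> 10.0.0.2 (expiry=0+4=4). clock=0
Op 2: tick 1 -> clock=1.
Op 3: insert b.com -> 10.0.0.6 (expiry=1+5=6). clock=1
Op 4: insert c.com -> 10.0.0.6 (expiry=1+6=7). clock=1
Op 5: insert f.com -> 10.0.0.2 (expiry=1+8=9). clock=1
Op 6: insert d.com -> 10.0.0.2 (expiry=1+7=8). clock=1
Op 7: insert c.com -> 10.0.0.7 (expiry=1+11=12). clock=1
Op 8: insert b.com -> 10.0.0.5 (expiry=1+8=9). clock=1
Op 9: tick 8 -> clock=9. purged={b.com,d.com,f.com}
Op 10: tick 7 -> clock=16. purged={c.com}
Op 11: tick 7 -> clock=23.
Op 12: insert a.com -> 10.0.0.3 (expiry=23+13=36). clock=23
Op 13: tick 8 -> clock=31.
Op 14: tick 1 -> clock=32.
Op 15: tick 8 -> clock=40. purged={a.com}
Op 16: insert d.com -> 10.0.0.6 (expiry=40+13=53). clock=40
Op 17: tick 2 -> clock=42.
Op 18: insert c.com -> 10.0.0.3 (expiry=42+5=47). clock=42
Op 19: insert a.com -> 10.0.0.4 (expiry=42+8=50). clock=42
Op 20: insert c.com -> 10.0.0.3 (expiry=42+3=45). clock=42
Op 21: tick 1 -> clock=43.
Final clock = 43
Final cache (unexpired): {a.com,c.com,d.com} -> size=3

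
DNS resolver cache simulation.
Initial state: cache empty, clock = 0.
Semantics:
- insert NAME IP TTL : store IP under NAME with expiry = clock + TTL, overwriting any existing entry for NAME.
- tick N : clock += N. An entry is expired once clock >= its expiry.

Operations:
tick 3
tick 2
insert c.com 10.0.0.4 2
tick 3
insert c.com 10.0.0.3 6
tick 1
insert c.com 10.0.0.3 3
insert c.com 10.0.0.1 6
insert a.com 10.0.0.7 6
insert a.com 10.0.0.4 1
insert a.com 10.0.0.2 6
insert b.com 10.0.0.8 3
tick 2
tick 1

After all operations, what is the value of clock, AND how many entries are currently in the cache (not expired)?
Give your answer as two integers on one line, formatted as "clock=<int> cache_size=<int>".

Op 1: tick 3 -> clock=3.
Op 2: tick 2 -> clock=5.
Op 3: insert c.com -> 10.0.0.4 (expiry=5+2=7). clock=5
Op 4: tick 3 -> clock=8. purged={c.com}
Op 5: insert c.com -> 10.0.0.3 (expiry=8+6=14). clock=8
Op 6: tick 1 -> clock=9.
Op 7: insert c.com -> 10.0.0.3 (expiry=9+3=12). clock=9
Op 8: insert c.com -> 10.0.0.1 (expiry=9+6=15). clock=9
Op 9: insert a.com -> 10.0.0.7 (expiry=9+6=15). clock=9
Op 10: insert a.com -> 10.0.0.4 (expiry=9+1=10). clock=9
Op 11: insert a.com -> 10.0.0.2 (expiry=9+6=15). clock=9
Op 12: insert b.com -> 10.0.0.8 (expiry=9+3=12). clock=9
Op 13: tick 2 -> clock=11.
Op 14: tick 1 -> clock=12. purged={b.com}
Final clock = 12
Final cache (unexpired): {a.com,c.com} -> size=2

Answer: clock=12 cache_size=2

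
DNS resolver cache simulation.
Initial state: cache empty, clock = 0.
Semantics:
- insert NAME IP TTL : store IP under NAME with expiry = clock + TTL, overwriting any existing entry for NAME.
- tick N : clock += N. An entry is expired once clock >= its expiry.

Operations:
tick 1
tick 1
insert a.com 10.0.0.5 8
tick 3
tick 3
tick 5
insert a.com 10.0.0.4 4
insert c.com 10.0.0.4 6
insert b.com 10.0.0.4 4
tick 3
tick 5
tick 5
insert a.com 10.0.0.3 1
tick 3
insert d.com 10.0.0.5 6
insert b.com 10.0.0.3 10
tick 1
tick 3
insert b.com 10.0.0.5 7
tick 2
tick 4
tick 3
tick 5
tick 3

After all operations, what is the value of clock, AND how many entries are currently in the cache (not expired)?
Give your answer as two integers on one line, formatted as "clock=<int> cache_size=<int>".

Answer: clock=50 cache_size=0

Derivation:
Op 1: tick 1 -> clock=1.
Op 2: tick 1 -> clock=2.
Op 3: insert a.com -> 10.0.0.5 (expiry=2+8=10). clock=2
Op 4: tick 3 -> clock=5.
Op 5: tick 3 -> clock=8.
Op 6: tick 5 -> clock=13. purged={a.com}
Op 7: insert a.com -> 10.0.0.4 (expiry=13+4=17). clock=13
Op 8: insert c.com -> 10.0.0.4 (expiry=13+6=19). clock=13
Op 9: insert b.com -> 10.0.0.4 (expiry=13+4=17). clock=13
Op 10: tick 3 -> clock=16.
Op 11: tick 5 -> clock=21. purged={a.com,b.com,c.com}
Op 12: tick 5 -> clock=26.
Op 13: insert a.com -> 10.0.0.3 (expiry=26+1=27). clock=26
Op 14: tick 3 -> clock=29. purged={a.com}
Op 15: insert d.com -> 10.0.0.5 (expiry=29+6=35). clock=29
Op 16: insert b.com -> 10.0.0.3 (expiry=29+10=39). clock=29
Op 17: tick 1 -> clock=30.
Op 18: tick 3 -> clock=33.
Op 19: insert b.com -> 10.0.0.5 (expiry=33+7=40). clock=33
Op 20: tick 2 -> clock=35. purged={d.com}
Op 21: tick 4 -> clock=39.
Op 22: tick 3 -> clock=42. purged={b.com}
Op 23: tick 5 -> clock=47.
Op 24: tick 3 -> clock=50.
Final clock = 50
Final cache (unexpired): {} -> size=0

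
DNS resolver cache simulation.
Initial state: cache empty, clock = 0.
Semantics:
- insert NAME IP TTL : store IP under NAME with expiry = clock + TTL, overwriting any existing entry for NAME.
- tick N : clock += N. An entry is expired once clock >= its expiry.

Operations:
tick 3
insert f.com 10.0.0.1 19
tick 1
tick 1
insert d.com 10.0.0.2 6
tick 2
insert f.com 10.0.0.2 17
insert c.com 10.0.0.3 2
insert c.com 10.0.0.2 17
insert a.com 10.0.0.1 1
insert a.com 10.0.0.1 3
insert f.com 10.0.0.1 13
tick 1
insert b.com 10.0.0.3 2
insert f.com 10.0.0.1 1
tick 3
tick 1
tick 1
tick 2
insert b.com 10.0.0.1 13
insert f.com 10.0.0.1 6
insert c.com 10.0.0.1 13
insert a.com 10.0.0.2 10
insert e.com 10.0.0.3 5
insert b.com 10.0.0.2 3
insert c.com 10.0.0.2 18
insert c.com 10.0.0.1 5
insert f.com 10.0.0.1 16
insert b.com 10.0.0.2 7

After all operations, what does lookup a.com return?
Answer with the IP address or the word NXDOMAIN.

Answer: 10.0.0.2

Derivation:
Op 1: tick 3 -> clock=3.
Op 2: insert f.com -> 10.0.0.1 (expiry=3+19=22). clock=3
Op 3: tick 1 -> clock=4.
Op 4: tick 1 -> clock=5.
Op 5: insert d.com -> 10.0.0.2 (expiry=5+6=11). clock=5
Op 6: tick 2 -> clock=7.
Op 7: insert f.com -> 10.0.0.2 (expiry=7+17=24). clock=7
Op 8: insert c.com -> 10.0.0.3 (expiry=7+2=9). clock=7
Op 9: insert c.com -> 10.0.0.2 (expiry=7+17=24). clock=7
Op 10: insert a.com -> 10.0.0.1 (expiry=7+1=8). clock=7
Op 11: insert a.com -> 10.0.0.1 (expiry=7+3=10). clock=7
Op 12: insert f.com -> 10.0.0.1 (expiry=7+13=20). clock=7
Op 13: tick 1 -> clock=8.
Op 14: insert b.com -> 10.0.0.3 (expiry=8+2=10). clock=8
Op 15: insert f.com -> 10.0.0.1 (expiry=8+1=9). clock=8
Op 16: tick 3 -> clock=11. purged={a.com,b.com,d.com,f.com}
Op 17: tick 1 -> clock=12.
Op 18: tick 1 -> clock=13.
Op 19: tick 2 -> clock=15.
Op 20: insert b.com -> 10.0.0.1 (expiry=15+13=28). clock=15
Op 21: insert f.com -> 10.0.0.1 (expiry=15+6=21). clock=15
Op 22: insert c.com -> 10.0.0.1 (expiry=15+13=28). clock=15
Op 23: insert a.com -> 10.0.0.2 (expiry=15+10=25). clock=15
Op 24: insert e.com -> 10.0.0.3 (expiry=15+5=20). clock=15
Op 25: insert b.com -> 10.0.0.2 (expiry=15+3=18). clock=15
Op 26: insert c.com -> 10.0.0.2 (expiry=15+18=33). clock=15
Op 27: insert c.com -> 10.0.0.1 (expiry=15+5=20). clock=15
Op 28: insert f.com -> 10.0.0.1 (expiry=15+16=31). clock=15
Op 29: insert b.com -> 10.0.0.2 (expiry=15+7=22). clock=15
lookup a.com: present, ip=10.0.0.2 expiry=25 > clock=15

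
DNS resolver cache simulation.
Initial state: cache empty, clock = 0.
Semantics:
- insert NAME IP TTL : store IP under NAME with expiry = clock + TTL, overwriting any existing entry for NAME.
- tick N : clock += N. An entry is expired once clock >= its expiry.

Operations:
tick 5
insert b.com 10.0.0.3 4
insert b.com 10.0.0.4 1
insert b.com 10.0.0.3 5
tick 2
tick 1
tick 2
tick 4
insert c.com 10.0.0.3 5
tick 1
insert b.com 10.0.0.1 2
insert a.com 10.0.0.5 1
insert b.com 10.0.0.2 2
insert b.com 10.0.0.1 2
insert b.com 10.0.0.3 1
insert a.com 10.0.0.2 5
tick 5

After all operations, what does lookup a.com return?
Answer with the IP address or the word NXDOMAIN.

Answer: NXDOMAIN

Derivation:
Op 1: tick 5 -> clock=5.
Op 2: insert b.com -> 10.0.0.3 (expiry=5+4=9). clock=5
Op 3: insert b.com -> 10.0.0.4 (expiry=5+1=6). clock=5
Op 4: insert b.com -> 10.0.0.3 (expiry=5+5=10). clock=5
Op 5: tick 2 -> clock=7.
Op 6: tick 1 -> clock=8.
Op 7: tick 2 -> clock=10. purged={b.com}
Op 8: tick 4 -> clock=14.
Op 9: insert c.com -> 10.0.0.3 (expiry=14+5=19). clock=14
Op 10: tick 1 -> clock=15.
Op 11: insert b.com -> 10.0.0.1 (expiry=15+2=17). clock=15
Op 12: insert a.com -> 10.0.0.5 (expiry=15+1=16). clock=15
Op 13: insert b.com -> 10.0.0.2 (expiry=15+2=17). clock=15
Op 14: insert b.com -> 10.0.0.1 (expiry=15+2=17). clock=15
Op 15: insert b.com -> 10.0.0.3 (expiry=15+1=16). clock=15
Op 16: insert a.com -> 10.0.0.2 (expiry=15+5=20). clock=15
Op 17: tick 5 -> clock=20. purged={a.com,b.com,c.com}
lookup a.com: not in cache (expired or never inserted)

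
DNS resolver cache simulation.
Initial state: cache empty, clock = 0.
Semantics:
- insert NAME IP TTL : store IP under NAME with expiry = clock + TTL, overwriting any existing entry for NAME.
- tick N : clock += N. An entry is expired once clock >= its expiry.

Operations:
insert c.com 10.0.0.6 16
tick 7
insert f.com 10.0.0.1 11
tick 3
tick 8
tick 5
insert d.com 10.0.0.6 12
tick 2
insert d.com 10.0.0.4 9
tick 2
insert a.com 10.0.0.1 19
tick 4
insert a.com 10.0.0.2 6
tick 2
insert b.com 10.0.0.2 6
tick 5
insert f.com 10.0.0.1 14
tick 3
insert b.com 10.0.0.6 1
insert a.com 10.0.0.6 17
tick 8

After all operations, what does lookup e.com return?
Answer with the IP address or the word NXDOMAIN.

Answer: NXDOMAIN

Derivation:
Op 1: insert c.com -> 10.0.0.6 (expiry=0+16=16). clock=0
Op 2: tick 7 -> clock=7.
Op 3: insert f.com -> 10.0.0.1 (expiry=7+11=18). clock=7
Op 4: tick 3 -> clock=10.
Op 5: tick 8 -> clock=18. purged={c.com,f.com}
Op 6: tick 5 -> clock=23.
Op 7: insert d.com -> 10.0.0.6 (expiry=23+12=35). clock=23
Op 8: tick 2 -> clock=25.
Op 9: insert d.com -> 10.0.0.4 (expiry=25+9=34). clock=25
Op 10: tick 2 -> clock=27.
Op 11: insert a.com -> 10.0.0.1 (expiry=27+19=46). clock=27
Op 12: tick 4 -> clock=31.
Op 13: insert a.com -> 10.0.0.2 (expiry=31+6=37). clock=31
Op 14: tick 2 -> clock=33.
Op 15: insert b.com -> 10.0.0.2 (expiry=33+6=39). clock=33
Op 16: tick 5 -> clock=38. purged={a.com,d.com}
Op 17: insert f.com -> 10.0.0.1 (expiry=38+14=52). clock=38
Op 18: tick 3 -> clock=41. purged={b.com}
Op 19: insert b.com -> 10.0.0.6 (expiry=41+1=42). clock=41
Op 20: insert a.com -> 10.0.0.6 (expiry=41+17=58). clock=41
Op 21: tick 8 -> clock=49. purged={b.com}
lookup e.com: not in cache (expired or never inserted)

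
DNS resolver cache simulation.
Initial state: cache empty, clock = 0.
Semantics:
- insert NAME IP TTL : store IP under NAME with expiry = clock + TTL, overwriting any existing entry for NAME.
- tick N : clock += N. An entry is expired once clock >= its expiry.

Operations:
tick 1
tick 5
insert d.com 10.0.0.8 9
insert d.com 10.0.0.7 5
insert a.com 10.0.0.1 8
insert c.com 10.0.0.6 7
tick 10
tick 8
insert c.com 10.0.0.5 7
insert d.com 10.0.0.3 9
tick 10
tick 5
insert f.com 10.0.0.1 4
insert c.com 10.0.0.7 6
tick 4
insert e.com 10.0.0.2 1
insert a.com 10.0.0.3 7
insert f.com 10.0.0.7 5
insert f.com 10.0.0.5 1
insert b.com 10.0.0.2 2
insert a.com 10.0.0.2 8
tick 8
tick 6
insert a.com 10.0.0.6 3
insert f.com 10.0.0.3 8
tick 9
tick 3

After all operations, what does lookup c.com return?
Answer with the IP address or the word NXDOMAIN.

Op 1: tick 1 -> clock=1.
Op 2: tick 5 -> clock=6.
Op 3: insert d.com -> 10.0.0.8 (expiry=6+9=15). clock=6
Op 4: insert d.com -> 10.0.0.7 (expiry=6+5=11). clock=6
Op 5: insert a.com -> 10.0.0.1 (expiry=6+8=14). clock=6
Op 6: insert c.com -> 10.0.0.6 (expiry=6+7=13). clock=6
Op 7: tick 10 -> clock=16. purged={a.com,c.com,d.com}
Op 8: tick 8 -> clock=24.
Op 9: insert c.com -> 10.0.0.5 (expiry=24+7=31). clock=24
Op 10: insert d.com -> 10.0.0.3 (expiry=24+9=33). clock=24
Op 11: tick 10 -> clock=34. purged={c.com,d.com}
Op 12: tick 5 -> clock=39.
Op 13: insert f.com -> 10.0.0.1 (expiry=39+4=43). clock=39
Op 14: insert c.com -> 10.0.0.7 (expiry=39+6=45). clock=39
Op 15: tick 4 -> clock=43. purged={f.com}
Op 16: insert e.com -> 10.0.0.2 (expiry=43+1=44). clock=43
Op 17: insert a.com -> 10.0.0.3 (expiry=43+7=50). clock=43
Op 18: insert f.com -> 10.0.0.7 (expiry=43+5=48). clock=43
Op 19: insert f.com -> 10.0.0.5 (expiry=43+1=44). clock=43
Op 20: insert b.com -> 10.0.0.2 (expiry=43+2=45). clock=43
Op 21: insert a.com -> 10.0.0.2 (expiry=43+8=51). clock=43
Op 22: tick 8 -> clock=51. purged={a.com,b.com,c.com,e.com,f.com}
Op 23: tick 6 -> clock=57.
Op 24: insert a.com -> 10.0.0.6 (expiry=57+3=60). clock=57
Op 25: insert f.com -> 10.0.0.3 (expiry=57+8=65). clock=57
Op 26: tick 9 -> clock=66. purged={a.com,f.com}
Op 27: tick 3 -> clock=69.
lookup c.com: not in cache (expired or never inserted)

Answer: NXDOMAIN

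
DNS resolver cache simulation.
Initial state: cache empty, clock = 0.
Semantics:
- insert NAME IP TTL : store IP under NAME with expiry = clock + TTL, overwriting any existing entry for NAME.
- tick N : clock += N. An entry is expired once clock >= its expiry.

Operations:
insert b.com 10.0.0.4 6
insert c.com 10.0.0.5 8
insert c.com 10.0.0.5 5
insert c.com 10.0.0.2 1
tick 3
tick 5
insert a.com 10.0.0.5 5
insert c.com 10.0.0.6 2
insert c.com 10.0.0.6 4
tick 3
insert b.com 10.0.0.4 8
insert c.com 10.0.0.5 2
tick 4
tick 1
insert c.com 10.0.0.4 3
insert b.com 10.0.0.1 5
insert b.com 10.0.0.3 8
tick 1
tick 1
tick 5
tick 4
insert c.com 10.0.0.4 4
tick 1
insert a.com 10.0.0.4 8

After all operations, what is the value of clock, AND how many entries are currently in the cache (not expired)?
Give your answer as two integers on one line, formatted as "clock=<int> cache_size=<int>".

Op 1: insert b.com -> 10.0.0.4 (expiry=0+6=6). clock=0
Op 2: insert c.com -> 10.0.0.5 (expiry=0+8=8). clock=0
Op 3: insert c.com -> 10.0.0.5 (expiry=0+5=5). clock=0
Op 4: insert c.com -> 10.0.0.2 (expiry=0+1=1). clock=0
Op 5: tick 3 -> clock=3. purged={c.com}
Op 6: tick 5 -> clock=8. purged={b.com}
Op 7: insert a.com -> 10.0.0.5 (expiry=8+5=13). clock=8
Op 8: insert c.com -> 10.0.0.6 (expiry=8+2=10). clock=8
Op 9: insert c.com -> 10.0.0.6 (expiry=8+4=12). clock=8
Op 10: tick 3 -> clock=11.
Op 11: insert b.com -> 10.0.0.4 (expiry=11+8=19). clock=11
Op 12: insert c.com -> 10.0.0.5 (expiry=11+2=13). clock=11
Op 13: tick 4 -> clock=15. purged={a.com,c.com}
Op 14: tick 1 -> clock=16.
Op 15: insert c.com -> 10.0.0.4 (expiry=16+3=19). clock=16
Op 16: insert b.com -> 10.0.0.1 (expiry=16+5=21). clock=16
Op 17: insert b.com -> 10.0.0.3 (expiry=16+8=24). clock=16
Op 18: tick 1 -> clock=17.
Op 19: tick 1 -> clock=18.
Op 20: tick 5 -> clock=23. purged={c.com}
Op 21: tick 4 -> clock=27. purged={b.com}
Op 22: insert c.com -> 10.0.0.4 (expiry=27+4=31). clock=27
Op 23: tick 1 -> clock=28.
Op 24: insert a.com -> 10.0.0.4 (expiry=28+8=36). clock=28
Final clock = 28
Final cache (unexpired): {a.com,c.com} -> size=2

Answer: clock=28 cache_size=2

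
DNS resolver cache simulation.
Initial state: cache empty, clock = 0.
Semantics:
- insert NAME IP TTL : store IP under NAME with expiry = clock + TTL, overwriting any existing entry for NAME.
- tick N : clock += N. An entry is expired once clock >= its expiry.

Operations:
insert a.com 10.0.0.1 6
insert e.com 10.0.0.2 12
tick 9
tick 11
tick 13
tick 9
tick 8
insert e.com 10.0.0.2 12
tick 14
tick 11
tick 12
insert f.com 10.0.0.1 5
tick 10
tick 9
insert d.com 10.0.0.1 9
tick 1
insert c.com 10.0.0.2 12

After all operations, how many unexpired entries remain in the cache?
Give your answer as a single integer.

Answer: 2

Derivation:
Op 1: insert a.com -> 10.0.0.1 (expiry=0+6=6). clock=0
Op 2: insert e.com -> 10.0.0.2 (expiry=0+12=12). clock=0
Op 3: tick 9 -> clock=9. purged={a.com}
Op 4: tick 11 -> clock=20. purged={e.com}
Op 5: tick 13 -> clock=33.
Op 6: tick 9 -> clock=42.
Op 7: tick 8 -> clock=50.
Op 8: insert e.com -> 10.0.0.2 (expiry=50+12=62). clock=50
Op 9: tick 14 -> clock=64. purged={e.com}
Op 10: tick 11 -> clock=75.
Op 11: tick 12 -> clock=87.
Op 12: insert f.com -> 10.0.0.1 (expiry=87+5=92). clock=87
Op 13: tick 10 -> clock=97. purged={f.com}
Op 14: tick 9 -> clock=106.
Op 15: insert d.com -> 10.0.0.1 (expiry=106+9=115). clock=106
Op 16: tick 1 -> clock=107.
Op 17: insert c.com -> 10.0.0.2 (expiry=107+12=119). clock=107
Final cache (unexpired): {c.com,d.com} -> size=2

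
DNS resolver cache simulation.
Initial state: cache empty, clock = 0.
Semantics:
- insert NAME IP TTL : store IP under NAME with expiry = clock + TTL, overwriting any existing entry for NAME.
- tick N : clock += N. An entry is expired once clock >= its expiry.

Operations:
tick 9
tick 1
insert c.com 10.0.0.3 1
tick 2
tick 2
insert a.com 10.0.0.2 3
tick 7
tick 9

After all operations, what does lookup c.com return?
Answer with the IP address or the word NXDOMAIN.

Op 1: tick 9 -> clock=9.
Op 2: tick 1 -> clock=10.
Op 3: insert c.com -> 10.0.0.3 (expiry=10+1=11). clock=10
Op 4: tick 2 -> clock=12. purged={c.com}
Op 5: tick 2 -> clock=14.
Op 6: insert a.com -> 10.0.0.2 (expiry=14+3=17). clock=14
Op 7: tick 7 -> clock=21. purged={a.com}
Op 8: tick 9 -> clock=30.
lookup c.com: not in cache (expired or never inserted)

Answer: NXDOMAIN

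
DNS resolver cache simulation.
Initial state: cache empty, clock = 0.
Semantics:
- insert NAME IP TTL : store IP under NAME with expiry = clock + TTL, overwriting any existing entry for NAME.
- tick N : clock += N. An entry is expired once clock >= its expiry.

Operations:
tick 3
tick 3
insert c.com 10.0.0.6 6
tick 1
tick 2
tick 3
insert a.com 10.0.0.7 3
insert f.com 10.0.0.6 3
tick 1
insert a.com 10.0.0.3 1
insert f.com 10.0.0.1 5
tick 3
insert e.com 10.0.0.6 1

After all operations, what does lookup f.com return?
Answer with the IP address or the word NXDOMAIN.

Answer: 10.0.0.1

Derivation:
Op 1: tick 3 -> clock=3.
Op 2: tick 3 -> clock=6.
Op 3: insert c.com -> 10.0.0.6 (expiry=6+6=12). clock=6
Op 4: tick 1 -> clock=7.
Op 5: tick 2 -> clock=9.
Op 6: tick 3 -> clock=12. purged={c.com}
Op 7: insert a.com -> 10.0.0.7 (expiry=12+3=15). clock=12
Op 8: insert f.com -> 10.0.0.6 (expiry=12+3=15). clock=12
Op 9: tick 1 -> clock=13.
Op 10: insert a.com -> 10.0.0.3 (expiry=13+1=14). clock=13
Op 11: insert f.com -> 10.0.0.1 (expiry=13+5=18). clock=13
Op 12: tick 3 -> clock=16. purged={a.com}
Op 13: insert e.com -> 10.0.0.6 (expiry=16+1=17). clock=16
lookup f.com: present, ip=10.0.0.1 expiry=18 > clock=16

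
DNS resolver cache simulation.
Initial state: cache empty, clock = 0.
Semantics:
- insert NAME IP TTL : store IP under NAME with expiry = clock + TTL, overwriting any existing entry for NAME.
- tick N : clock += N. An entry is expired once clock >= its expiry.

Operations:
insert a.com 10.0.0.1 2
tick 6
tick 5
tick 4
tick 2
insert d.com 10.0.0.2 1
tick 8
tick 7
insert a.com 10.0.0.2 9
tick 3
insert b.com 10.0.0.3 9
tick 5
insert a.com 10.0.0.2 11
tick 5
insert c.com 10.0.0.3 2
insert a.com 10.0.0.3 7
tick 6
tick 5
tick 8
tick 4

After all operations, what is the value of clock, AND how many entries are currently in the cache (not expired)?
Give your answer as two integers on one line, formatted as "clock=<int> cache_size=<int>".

Op 1: insert a.com -> 10.0.0.1 (expiry=0+2=2). clock=0
Op 2: tick 6 -> clock=6. purged={a.com}
Op 3: tick 5 -> clock=11.
Op 4: tick 4 -> clock=15.
Op 5: tick 2 -> clock=17.
Op 6: insert d.com -> 10.0.0.2 (expiry=17+1=18). clock=17
Op 7: tick 8 -> clock=25. purged={d.com}
Op 8: tick 7 -> clock=32.
Op 9: insert a.com -> 10.0.0.2 (expiry=32+9=41). clock=32
Op 10: tick 3 -> clock=35.
Op 11: insert b.com -> 10.0.0.3 (expiry=35+9=44). clock=35
Op 12: tick 5 -> clock=40.
Op 13: insert a.com -> 10.0.0.2 (expiry=40+11=51). clock=40
Op 14: tick 5 -> clock=45. purged={b.com}
Op 15: insert c.com -> 10.0.0.3 (expiry=45+2=47). clock=45
Op 16: insert a.com -> 10.0.0.3 (expiry=45+7=52). clock=45
Op 17: tick 6 -> clock=51. purged={c.com}
Op 18: tick 5 -> clock=56. purged={a.com}
Op 19: tick 8 -> clock=64.
Op 20: tick 4 -> clock=68.
Final clock = 68
Final cache (unexpired): {} -> size=0

Answer: clock=68 cache_size=0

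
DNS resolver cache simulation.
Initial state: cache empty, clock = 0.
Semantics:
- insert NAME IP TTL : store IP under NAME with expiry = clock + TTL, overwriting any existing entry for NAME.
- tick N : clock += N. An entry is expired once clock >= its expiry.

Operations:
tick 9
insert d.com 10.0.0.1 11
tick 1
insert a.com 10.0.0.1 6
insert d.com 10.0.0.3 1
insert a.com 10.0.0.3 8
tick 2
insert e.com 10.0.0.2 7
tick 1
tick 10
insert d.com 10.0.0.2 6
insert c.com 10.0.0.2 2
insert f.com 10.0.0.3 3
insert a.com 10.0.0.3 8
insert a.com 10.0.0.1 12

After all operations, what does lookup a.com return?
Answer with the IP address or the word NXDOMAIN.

Op 1: tick 9 -> clock=9.
Op 2: insert d.com -> 10.0.0.1 (expiry=9+11=20). clock=9
Op 3: tick 1 -> clock=10.
Op 4: insert a.com -> 10.0.0.1 (expiry=10+6=16). clock=10
Op 5: insert d.com -> 10.0.0.3 (expiry=10+1=11). clock=10
Op 6: insert a.com -> 10.0.0.3 (expiry=10+8=18). clock=10
Op 7: tick 2 -> clock=12. purged={d.com}
Op 8: insert e.com -> 10.0.0.2 (expiry=12+7=19). clock=12
Op 9: tick 1 -> clock=13.
Op 10: tick 10 -> clock=23. purged={a.com,e.com}
Op 11: insert d.com -> 10.0.0.2 (expiry=23+6=29). clock=23
Op 12: insert c.com -> 10.0.0.2 (expiry=23+2=25). clock=23
Op 13: insert f.com -> 10.0.0.3 (expiry=23+3=26). clock=23
Op 14: insert a.com -> 10.0.0.3 (expiry=23+8=31). clock=23
Op 15: insert a.com -> 10.0.0.1 (expiry=23+12=35). clock=23
lookup a.com: present, ip=10.0.0.1 expiry=35 > clock=23

Answer: 10.0.0.1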